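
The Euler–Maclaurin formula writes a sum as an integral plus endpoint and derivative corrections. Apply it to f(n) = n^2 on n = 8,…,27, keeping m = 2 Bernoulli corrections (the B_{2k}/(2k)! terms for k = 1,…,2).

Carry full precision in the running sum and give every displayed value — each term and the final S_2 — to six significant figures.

S_2 ≈ 6790.00

∫_8^27 x^2 dx evaluates to 6390.33.
Boundary: ½(f(8) + f(27)) = ½(64.0000 + 729.000) = 396.500.
So far: 6786.83.
k=1: B_{2}/(2)! × [f^{(1)}(27) − f^{(1)}(8)] = 1/12 × (54.0000 − 16.0000) = 3.16667.
Running total after k=1: 6790.00.
k=2: B_{4}/(4)! × [f^{(3)}(27) − f^{(3)}(8)] = −1/720 × (0.00000 − 0.00000) = 0.00000.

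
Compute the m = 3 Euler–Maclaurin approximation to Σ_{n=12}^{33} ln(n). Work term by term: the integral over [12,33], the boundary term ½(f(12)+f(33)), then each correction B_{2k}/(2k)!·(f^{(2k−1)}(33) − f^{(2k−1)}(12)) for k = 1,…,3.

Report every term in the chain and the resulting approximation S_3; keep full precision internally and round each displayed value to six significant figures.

S_3 ≈ 67.5522

Integral: ∫_12^33 ln(x) dx = 64.5659.
Endpoint term: (f(12) + f(33))/2 = (2.48491 + 3.49651)/2 = 2.99071.
Integral + boundary = 67.5566.
Order-1 term: 1/12 · (0.0303030 − 0.0833333) = -0.00441919.
Running total after k=1: 67.5522.
Order-2 term: −1/720 · (5.56529e-05 − 0.00115741) = 1.53021e-06.
Running total after k=2: 67.5522.
Order-3 term: 1/30240 · (6.13256e-07 − 9.64506e-05) = -3.16922e-09.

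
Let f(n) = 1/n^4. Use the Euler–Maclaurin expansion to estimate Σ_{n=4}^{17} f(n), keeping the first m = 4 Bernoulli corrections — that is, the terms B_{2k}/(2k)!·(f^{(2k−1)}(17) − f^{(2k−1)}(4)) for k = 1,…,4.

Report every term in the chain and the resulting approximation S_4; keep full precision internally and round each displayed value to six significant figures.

The integral term ∫_4^17 1/x^4 dx = 0.00514049.
Boundary: ½(f(4) + f(17)) = ½(0.00390625 + 1.19730e-05) = 0.00195911.
Integral + boundary = 0.00709960.
Order-1 term: 1/12 · (-2.81719e-06 − (-0.00390625)) = 0.000325286.
After k=1: 0.00742488.
Order-2 term: −1/720 · (-2.92441e-07 − (-0.00732422)) = -1.01721e-05.
After k=2: 0.00741471.
Order-3 term: 1/30240 · (-5.66668e-08 − (-0.0256348)) = 8.47709e-07.
After k=3: 0.00741556.
Order-4 term: −1/1209600 · (-1.76471e-08 − (-0.144196)) = -1.19209e-07.

S_4 ≈ 0.00741544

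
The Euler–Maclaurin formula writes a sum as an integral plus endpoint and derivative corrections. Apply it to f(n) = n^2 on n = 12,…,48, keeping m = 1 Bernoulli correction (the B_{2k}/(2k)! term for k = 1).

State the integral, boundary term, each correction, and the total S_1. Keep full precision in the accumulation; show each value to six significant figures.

S_1 ≈ 37518.0

Integral: ∫_12^48 x^2 dx = 36288.0.
Endpoint term: (f(12) + f(48))/2 = (144.000 + 2304.00)/2 = 1224.00.
Running total after boundary: 37512.0.
Correction k=1: B_{2}/2! · (f^{(1)}(48) − f^{(1)}(12)) = 1/12 · (96.0000 − 24.0000) = 6.00000.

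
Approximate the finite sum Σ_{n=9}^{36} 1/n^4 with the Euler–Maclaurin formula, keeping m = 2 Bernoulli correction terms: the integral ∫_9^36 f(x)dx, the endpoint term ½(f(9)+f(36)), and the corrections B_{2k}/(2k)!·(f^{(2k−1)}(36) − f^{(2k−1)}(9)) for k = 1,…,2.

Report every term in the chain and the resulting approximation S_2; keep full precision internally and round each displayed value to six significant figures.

S_2 ≈ 0.000532213

∫_9^36 1/x^4 dx evaluates to 0.000450103.
Endpoint term: (f(9) + f(36))/2 = (0.000152416 + 5.95374e-07)/2 = 7.65056e-05.
So far: 0.000526608.
k=1: B_{2}/(2)! × [f^{(1)}(36) − f^{(1)}(9)] = 1/12 × (-6.61527e-08 − (-6.77404e-05)) = 5.63952e-06.
Partial sum through k=1: 0.000532248.
k=2: B_{4}/(4)! × [f^{(3)}(36) − f^{(3)}(9)] = −1/720 × (-1.53131e-09 − (-2.50890e-05)) = -3.48437e-08.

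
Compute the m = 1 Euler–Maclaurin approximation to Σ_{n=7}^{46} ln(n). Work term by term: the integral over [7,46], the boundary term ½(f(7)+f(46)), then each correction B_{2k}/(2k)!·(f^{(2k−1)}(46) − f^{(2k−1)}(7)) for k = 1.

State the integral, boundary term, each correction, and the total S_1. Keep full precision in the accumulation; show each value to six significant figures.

S_1 ≈ 126.373

Integral: ∫_7^46 ln(x) dx = 123.496.
Boundary: ½(f(7) + f(46)) = ½(1.94591 + 3.82864) = 2.88728.
So far: 126.383.
k=1: B_{2}/(2)! × [f^{(1)}(46) − f^{(1)}(7)] = 1/12 × (0.0217391 − 0.142857) = -0.0100932.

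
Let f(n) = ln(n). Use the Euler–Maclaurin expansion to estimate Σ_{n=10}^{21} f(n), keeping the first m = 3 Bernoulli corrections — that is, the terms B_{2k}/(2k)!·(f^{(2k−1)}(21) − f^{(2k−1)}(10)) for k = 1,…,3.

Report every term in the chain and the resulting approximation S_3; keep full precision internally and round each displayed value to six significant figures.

S_3 ≈ 32.5783

The integral term ∫_10^21 ln(x) dx = 29.9091.
½[f(10) + f(21)] = ½[2.30259 + 3.04452] = 2.67355.
Integral + boundary = 32.5827.
Correction k=1: B_{2}/2! · (f^{(1)}(21) − f^{(1)}(10)) = 1/12 · (0.0476190 − 0.100000) = -0.00436508.
After k=1: 32.5783.
Correction k=2: B_{4}/4! · (f^{(3)}(21) − f^{(3)}(10)) = −1/720 · (0.000215959 − 0.00200000) = 2.47783e-06.
After k=2: 32.5783.
Correction k=3: B_{6}/6! · (f^{(5)}(21) − f^{(5)}(10)) = 1/30240 · (5.87645e-06 − 0.000240000) = -7.74218e-09.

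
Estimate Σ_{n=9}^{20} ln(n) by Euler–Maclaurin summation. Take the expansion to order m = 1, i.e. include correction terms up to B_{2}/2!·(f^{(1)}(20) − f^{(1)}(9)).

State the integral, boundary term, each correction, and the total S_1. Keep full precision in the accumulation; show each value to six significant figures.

Integral: ∫_9^20 ln(x) dx = 29.1396.
Boundary: ½(f(9) + f(20)) = ½(2.19722 + 2.99573) = 2.59648.
So far: 31.7361.
k=1: B_{2}/(2)! × [f^{(1)}(20) − f^{(1)}(9)] = 1/12 × (0.0500000 − 0.111111) = -0.00509259.

S_1 ≈ 31.7310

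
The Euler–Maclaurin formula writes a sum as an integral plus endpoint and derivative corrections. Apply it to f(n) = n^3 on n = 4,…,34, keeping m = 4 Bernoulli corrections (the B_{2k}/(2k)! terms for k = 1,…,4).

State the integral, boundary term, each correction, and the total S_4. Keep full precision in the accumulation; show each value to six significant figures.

The integral term ∫_4^34 x^3 dx = 334020.
½[f(4) + f(34)] = ½[64.0000 + 39304.0] = 19684.0.
So far: 353704.
k=1: B_{2}/(2)! × [f^{(1)}(34) − f^{(1)}(4)] = 1/12 × (3468.00 − 48.0000) = 285.000.
Running total after k=1: 353989.
k=2: B_{4}/(4)! × [f^{(3)}(34) − f^{(3)}(4)] = −1/720 × (6.00000 − 6.00000) = 0.00000.
Running total after k=2: 353989.
k=3: B_{6}/(6)! × [f^{(5)}(34) − f^{(5)}(4)] = 1/30240 × (0.00000 − 0.00000) = 0.00000.
Running total after k=3: 353989.
k=4: B_{8}/(8)! × [f^{(7)}(34) − f^{(7)}(4)] = −1/1209600 × (0.00000 − 0.00000) = 0.00000.

S_4 ≈ 353989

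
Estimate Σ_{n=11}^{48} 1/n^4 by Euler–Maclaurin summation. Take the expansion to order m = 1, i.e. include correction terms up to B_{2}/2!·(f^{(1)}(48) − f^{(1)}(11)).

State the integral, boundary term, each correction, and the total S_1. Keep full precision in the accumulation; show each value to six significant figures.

S_1 ≈ 0.000283737

Integral: ∫_11^48 1/x^4 dx = 0.000247424.
½[f(11) + f(48)] = ½[6.83013e-05 + 1.88380e-07] = 3.42449e-05.
So far: 0.000281669.
k=1: B_{2}/(2)! × [f^{(1)}(48) − f^{(1)}(11)] = 1/12 × (-1.56983e-08 − (-2.48369e-05)) = 2.06843e-06.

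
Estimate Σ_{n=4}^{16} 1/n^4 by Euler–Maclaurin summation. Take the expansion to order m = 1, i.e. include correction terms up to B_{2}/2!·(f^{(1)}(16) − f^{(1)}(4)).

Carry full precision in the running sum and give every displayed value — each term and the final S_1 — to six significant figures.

The integral term ∫_4^16 1/x^4 dx = 0.00512695.
Boundary: ½(f(4) + f(16)) = ½(0.00390625 + 1.52588e-05) = 0.00196075.
Integral + boundary = 0.00708771.
Order-1 term: 1/12 · (-3.81470e-06 − (-0.00390625)) = 0.000325203.

S_1 ≈ 0.00741291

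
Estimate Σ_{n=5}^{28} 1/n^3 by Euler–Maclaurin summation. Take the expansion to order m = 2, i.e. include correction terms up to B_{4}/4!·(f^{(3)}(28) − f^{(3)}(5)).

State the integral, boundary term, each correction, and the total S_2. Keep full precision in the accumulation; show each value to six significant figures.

The integral term ∫_5^28 1/x^3 dx = 0.0193622.
½[f(5) + f(28)] = ½[0.00800000 + 4.55539e-05] = 0.00402278.
So far: 0.0233850.
Correction k=1: B_{2}/2! · (f^{(1)}(28) − f^{(1)}(5)) = 1/12 · (-4.88078e-06 − (-0.00480000)) = 0.000399593.
Partial sum through k=1: 0.0237846.
Correction k=2: B_{4}/4! · (f^{(3)}(28) − f^{(3)}(5)) = −1/720 · (-1.24510e-07 − (-0.00384000)) = -5.33316e-06.

S_2 ≈ 0.0237793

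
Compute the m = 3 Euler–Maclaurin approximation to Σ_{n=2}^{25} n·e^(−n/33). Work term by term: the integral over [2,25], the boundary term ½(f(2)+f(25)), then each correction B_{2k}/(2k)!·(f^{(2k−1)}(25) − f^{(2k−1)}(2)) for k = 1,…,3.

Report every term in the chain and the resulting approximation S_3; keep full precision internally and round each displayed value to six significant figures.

S_3 ≈ 196.530

∫_2^25 x·e^(−x/33) dx evaluates to 189.793.
Boundary: ½(f(2) + f(25)) = ½(1.88239 + 11.7200) = 6.80121.
Running total after boundary: 196.594.
Correction k=1: B_{2}/2! · (f^{(1)}(25) − f^{(1)}(2)) = 1/12 · (0.113649 − 0.884152) = -0.0642086.
After k=1: 196.530.
Correction k=2: B_{4}/4! · (f^{(3)}(25) − f^{(3)}(2)) = −1/720 · (0.000965337 − 0.00254044) = 2.18764e-06.
After k=2: 196.530.
Correction k=3: B_{6}/6! · (f^{(5)}(25) − f^{(5)}(2)) = 1/30240 · (1.67706e-06 − 3.92010e-06) = -7.41747e-11.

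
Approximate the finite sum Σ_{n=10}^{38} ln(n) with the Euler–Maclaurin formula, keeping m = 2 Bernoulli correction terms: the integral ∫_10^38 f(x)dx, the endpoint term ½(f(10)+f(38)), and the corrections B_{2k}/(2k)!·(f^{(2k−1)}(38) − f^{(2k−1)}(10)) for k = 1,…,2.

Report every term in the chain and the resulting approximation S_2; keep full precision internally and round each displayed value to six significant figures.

The integral term ∫_10^38 ln(x) dx = 87.2024.
½[f(10) + f(38)] = ½[2.30259 + 3.63759] = 2.97009.
So far: 90.1725.
Order-1 term: 1/12 · (0.0263158 − 0.100000) = -0.00614035.
After k=1: 90.1664.
Order-2 term: −1/720 · (3.64485e-05 − 0.00200000) = 2.72715e-06.

S_2 ≈ 90.1664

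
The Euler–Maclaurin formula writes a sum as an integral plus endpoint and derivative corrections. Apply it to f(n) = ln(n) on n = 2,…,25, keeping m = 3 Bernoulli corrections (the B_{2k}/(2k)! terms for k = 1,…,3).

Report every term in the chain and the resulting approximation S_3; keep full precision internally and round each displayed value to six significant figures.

S_3 ≈ 58.0036

The integral term ∫_2^25 ln(x) dx = 56.0856.
Boundary: ½(f(2) + f(25)) = ½(0.693147 + 3.21888) = 1.95601.
Running total after boundary: 58.0416.
Correction k=1: B_{2}/2! · (f^{(1)}(25) − f^{(1)}(2)) = 1/12 · (0.0400000 − 0.500000) = -0.0383333.
Running total after k=1: 58.0033.
Correction k=2: B_{4}/4! · (f^{(3)}(25) − f^{(3)}(2)) = −1/720 · (0.000128000 − 0.250000) = 0.000347044.
Running total after k=2: 58.0036.
Correction k=3: B_{6}/6! · (f^{(5)}(25) − f^{(5)}(2)) = 1/30240 · (2.45760e-06 − 0.750000) = -2.48015e-05.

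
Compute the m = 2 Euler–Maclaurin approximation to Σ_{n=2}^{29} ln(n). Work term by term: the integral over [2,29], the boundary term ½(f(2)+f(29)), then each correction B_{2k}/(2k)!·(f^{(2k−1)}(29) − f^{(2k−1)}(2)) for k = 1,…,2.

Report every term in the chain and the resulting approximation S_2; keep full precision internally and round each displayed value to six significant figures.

S_2 ≈ 71.2571

Integral: ∫_2^29 ln(x) dx = 69.2653.
Boundary: ½(f(2) + f(29)) = ½(0.693147 + 3.36730) = 2.03022.
Running total after boundary: 71.2955.
Correction k=1: B_{2}/2! · (f^{(1)}(29) − f^{(1)}(2)) = 1/12 · (0.0344828 − 0.500000) = -0.0387931.
Running total after k=1: 71.2567.
Correction k=2: B_{4}/4! · (f^{(3)}(29) − f^{(3)}(2)) = −1/720 · (8.20042e-05 − 0.250000) = 0.000347108.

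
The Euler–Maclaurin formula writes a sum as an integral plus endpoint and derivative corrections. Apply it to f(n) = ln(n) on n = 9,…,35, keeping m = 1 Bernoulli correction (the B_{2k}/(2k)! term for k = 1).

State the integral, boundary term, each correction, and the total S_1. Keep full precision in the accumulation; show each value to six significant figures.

Integral: ∫_9^35 ln(x) dx = 78.6622.
Endpoint term: (f(9) + f(35))/2 = (2.19722 + 3.55535)/2 = 2.87629.
Integral + boundary = 81.5384.
Correction k=1: B_{2}/2! · (f^{(1)}(35) − f^{(1)}(9)) = 1/12 · (0.0285714 − 0.111111) = -0.00687831.

S_1 ≈ 81.5316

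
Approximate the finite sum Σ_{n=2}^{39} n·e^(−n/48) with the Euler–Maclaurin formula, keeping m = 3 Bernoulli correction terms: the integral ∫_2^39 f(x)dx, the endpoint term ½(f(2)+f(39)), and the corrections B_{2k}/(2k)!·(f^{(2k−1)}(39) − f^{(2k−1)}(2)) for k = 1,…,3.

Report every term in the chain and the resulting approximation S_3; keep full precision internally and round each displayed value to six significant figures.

S_3 ≈ 458.509

The integral term ∫_2^39 x·e^(−x/48) dx = 448.966.
½[f(2) + f(39)] = ½[1.91838 + 17.3061] = 9.61226.
Running total after boundary: 458.578.
Order-1 term: 1/12 · (0.0832026 − 0.919223) = -0.0696684.
Running total after k=1: 458.509.
Order-2 term: −1/720 · (0.000421310 − 0.00123160) = 1.12540e-06.
Running total after k=2: 458.509.
Order-3 term: 1/30240 · (3.50046e-07 − 8.95932e-07) = -1.80518e-11.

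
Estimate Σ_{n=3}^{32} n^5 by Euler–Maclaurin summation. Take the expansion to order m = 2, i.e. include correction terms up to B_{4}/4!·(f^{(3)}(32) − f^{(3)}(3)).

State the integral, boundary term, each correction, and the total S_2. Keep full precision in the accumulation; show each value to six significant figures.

Integral: ∫_3^32 x^5 dx = 1.78957e+08.
Endpoint term: (f(3) + f(32))/2 = (243.000 + 3.35544e+07)/2 = 1.67773e+07.
Running total after boundary: 1.95734e+08.
Correction k=1: B_{2}/2! · (f^{(1)}(32) − f^{(1)}(3)) = 1/12 · (5.24288e+06 − 405.000) = 436873.
After k=1: 1.96171e+08.
Correction k=2: B_{4}/4! · (f^{(3)}(32) − f^{(3)}(3)) = −1/720 · (61440.0 − 540.000) = -84.5833.

S_2 ≈ 1.96171e+08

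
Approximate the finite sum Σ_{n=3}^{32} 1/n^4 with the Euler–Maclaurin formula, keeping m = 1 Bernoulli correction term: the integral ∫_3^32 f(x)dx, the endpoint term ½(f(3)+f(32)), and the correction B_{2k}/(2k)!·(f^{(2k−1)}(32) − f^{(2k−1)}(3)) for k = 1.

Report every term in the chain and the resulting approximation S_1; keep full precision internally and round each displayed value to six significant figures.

S_1 ≈ 0.0198806

∫_3^32 1/x^4 dx evaluates to 0.0123355.
½[f(3) + f(32)] = ½[0.0123457 + 9.53674e-07] = 0.00617332.
Integral + boundary = 0.0185088.
k=1: B_{2}/(2)! × [f^{(1)}(32) − f^{(1)}(3)] = 1/12 × (-1.19209e-07 − (-0.0164609)) = 0.00137173.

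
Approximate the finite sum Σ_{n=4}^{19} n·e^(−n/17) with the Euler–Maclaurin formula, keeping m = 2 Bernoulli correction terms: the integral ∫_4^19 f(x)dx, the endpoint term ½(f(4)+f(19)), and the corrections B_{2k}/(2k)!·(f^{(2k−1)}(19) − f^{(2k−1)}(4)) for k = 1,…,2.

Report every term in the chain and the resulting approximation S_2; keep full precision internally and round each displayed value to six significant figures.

S_2 ≈ 86.6312

Integral: ∫_4^19 x·e^(−x/17) dx = 81.9972.
Boundary: ½(f(4) + f(19)) = ½(3.16135 + 6.21392) = 4.68764.
So far: 86.6848.
Order-1 term: 1/12 · (-0.0384763 − 0.604376) = -0.0535711.
Partial sum through k=1: 86.6312.
Order-2 term: −1/720 · (0.00213017 − 0.00756074) = 7.54245e-06.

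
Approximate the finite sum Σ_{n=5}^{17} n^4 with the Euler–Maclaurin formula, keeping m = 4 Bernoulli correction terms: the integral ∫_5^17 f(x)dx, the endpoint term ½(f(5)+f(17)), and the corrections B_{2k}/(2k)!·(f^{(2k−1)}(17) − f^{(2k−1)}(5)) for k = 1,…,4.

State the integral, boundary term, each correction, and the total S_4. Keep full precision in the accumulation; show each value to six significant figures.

The integral term ∫_5^17 x^4 dx = 283346.
Boundary: ½(f(5) + f(17)) = ½(625.000 + 83521.0) = 42073.0.
Running total after boundary: 325419.
Correction k=1: B_{2}/2! · (f^{(1)}(17) − f^{(1)}(5)) = 1/12 · (19652.0 − 500.000) = 1596.00.
After k=1: 327015.
Correction k=2: B_{4}/4! · (f^{(3)}(17) − f^{(3)}(5)) = −1/720 · (408.000 − 120.000) = -0.400000.
After k=2: 327015.
Correction k=3: B_{6}/6! · (f^{(5)}(17) − f^{(5)}(5)) = 1/30240 · (0.00000 − 0.00000) = 0.00000.
After k=3: 327015.
Correction k=4: B_{8}/8! · (f^{(7)}(17) − f^{(7)}(5)) = −1/1209600 · (0.00000 − 0.00000) = 0.00000.

S_4 ≈ 327015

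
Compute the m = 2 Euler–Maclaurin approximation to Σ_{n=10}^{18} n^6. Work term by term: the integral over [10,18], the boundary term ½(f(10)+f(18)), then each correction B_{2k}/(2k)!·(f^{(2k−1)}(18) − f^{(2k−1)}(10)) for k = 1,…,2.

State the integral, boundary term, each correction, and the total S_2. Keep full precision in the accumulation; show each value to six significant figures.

S_2 ≈ 1.04432e+08

∫_10^18 x^6 dx evaluates to 8.60314e+07.
Boundary: ½(f(10) + f(18)) = ½(1.00000e+06 + 3.40122e+07) = 1.75061e+07.
So far: 1.03538e+08.
Correction k=1: B_{2}/2! · (f^{(1)}(18) − f^{(1)}(10)) = 1/12 · (1.13374e+07 − 600000) = 894784.
Running total after k=1: 1.04432e+08.
Correction k=2: B_{4}/4! · (f^{(3)}(18) − f^{(3)}(10)) = −1/720 · (699840 − 120000) = -805.333.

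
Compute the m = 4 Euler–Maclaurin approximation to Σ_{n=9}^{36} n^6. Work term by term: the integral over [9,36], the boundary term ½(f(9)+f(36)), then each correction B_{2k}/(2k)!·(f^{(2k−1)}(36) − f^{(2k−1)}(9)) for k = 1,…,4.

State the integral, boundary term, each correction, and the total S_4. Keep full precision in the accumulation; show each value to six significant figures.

∫_9^36 x^6 dx evaluates to 1.11942e+10.
Endpoint term: (f(9) + f(36))/2 = (531441 + 2.17678e+09)/2 = 1.08866e+09.
So far: 1.22829e+10.
Order-1 term: 1/12 · (3.62797e+08 − 354294) = 3.02036e+07.
Partial sum through k=1: 1.23131e+10.
Order-2 term: −1/720 · (5.59872e+06 − 87480.0) = -7654.50.
Partial sum through k=2: 1.23131e+10.
Order-3 term: 1/30240 · (25920.0 − 6480.00) = 0.642857.
Partial sum through k=3: 1.23131e+10.
Order-4 term: −1/1209600 · (0.00000 − 0.00000) = 0.00000.

S_4 ≈ 1.23131e+10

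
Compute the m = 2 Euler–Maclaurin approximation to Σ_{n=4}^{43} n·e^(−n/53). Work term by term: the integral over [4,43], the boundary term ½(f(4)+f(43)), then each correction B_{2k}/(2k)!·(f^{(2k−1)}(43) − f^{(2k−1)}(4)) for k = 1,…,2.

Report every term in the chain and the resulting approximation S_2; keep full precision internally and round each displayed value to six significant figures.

S_2 ≈ 552.283

∫_4^43 x·e^(−x/53) dx evaluates to 540.941.
½[f(4) + f(43)] = ½[3.70922 + 19.1036] = 11.4064.
So far: 552.347.
Correction k=1: B_{2}/2! · (f^{(1)}(43) − f^{(1)}(4)) = 1/12 · (0.0838247 − 0.857321) = -0.0644580.
After k=1: 552.283.
Correction k=2: B_{4}/4! · (f^{(3)}(43) − f^{(3)}(4)) = −1/720 · (0.000346161 − 0.000965444) = 8.60115e-07.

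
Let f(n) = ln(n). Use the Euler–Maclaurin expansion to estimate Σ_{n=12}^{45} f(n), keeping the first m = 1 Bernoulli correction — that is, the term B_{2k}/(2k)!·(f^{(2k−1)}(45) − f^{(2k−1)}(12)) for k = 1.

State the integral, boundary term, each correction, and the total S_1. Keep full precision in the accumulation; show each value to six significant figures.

S_1 ≈ 111.622

∫_12^45 ln(x) dx evaluates to 108.481.
Boundary: ½(f(12) + f(45)) = ½(2.48491 + 3.80666) = 3.14578.
So far: 111.627.
k=1: B_{2}/(2)! × [f^{(1)}(45) − f^{(1)}(12)] = 1/12 × (0.0222222 − 0.0833333) = -0.00509259.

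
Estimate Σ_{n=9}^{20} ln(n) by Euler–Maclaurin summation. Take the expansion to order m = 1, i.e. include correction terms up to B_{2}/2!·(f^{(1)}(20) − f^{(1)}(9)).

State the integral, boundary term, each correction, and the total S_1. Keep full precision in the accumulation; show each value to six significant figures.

S_1 ≈ 31.7310

∫_9^20 ln(x) dx evaluates to 29.1396.
Endpoint term: (f(9) + f(20))/2 = (2.19722 + 2.99573)/2 = 2.59648.
So far: 31.7361.
k=1: B_{2}/(2)! × [f^{(1)}(20) − f^{(1)}(9)] = 1/12 × (0.0500000 − 0.111111) = -0.00509259.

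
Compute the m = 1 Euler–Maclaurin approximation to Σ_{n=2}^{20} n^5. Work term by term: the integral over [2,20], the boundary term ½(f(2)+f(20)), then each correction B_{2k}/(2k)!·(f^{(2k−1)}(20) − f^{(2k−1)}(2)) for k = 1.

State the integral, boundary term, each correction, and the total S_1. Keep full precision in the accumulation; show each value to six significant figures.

S_1 ≈ 1.23333e+07

Integral: ∫_2^20 x^5 dx = 1.06667e+07.
½[f(2) + f(20)] = ½[32.0000 + 3.20000e+06] = 1.60002e+06.
So far: 1.22667e+07.
Order-1 term: 1/12 · (800000 − 80.0000) = 66660.0.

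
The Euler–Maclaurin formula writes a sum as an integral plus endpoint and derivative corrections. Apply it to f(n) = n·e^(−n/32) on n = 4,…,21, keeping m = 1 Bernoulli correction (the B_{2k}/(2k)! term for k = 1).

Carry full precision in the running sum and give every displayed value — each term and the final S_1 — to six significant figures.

Integral: ∫_4^21 x·e^(−x/32) dx = 136.763.
Boundary: ½(f(4) + f(21)) = ½(3.52999 + 10.8947) = 7.21232.
Running total after boundary: 143.976.
k=1: B_{2}/(2)! × [f^{(1)}(21) − f^{(1)}(4)] = 1/12 × (0.178335 − 0.772185) = -0.0494875.

S_1 ≈ 143.926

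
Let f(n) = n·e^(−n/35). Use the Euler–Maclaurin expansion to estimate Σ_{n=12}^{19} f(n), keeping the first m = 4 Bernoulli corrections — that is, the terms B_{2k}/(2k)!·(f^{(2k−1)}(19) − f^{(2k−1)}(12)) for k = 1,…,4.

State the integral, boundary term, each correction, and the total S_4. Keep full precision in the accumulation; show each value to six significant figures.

S_4 ≈ 79.0318

∫_12^19 x·e^(−x/35) dx evaluates to 69.2698.
Endpoint term: (f(12) + f(19))/2 = (8.51688 + 11.0406)/2 = 9.77875.
Running total after boundary: 79.0485.
k=1: B_{2}/(2)! × [f^{(1)}(19) − f^{(1)}(12)] = 1/12 × (0.265639 − 0.466400) = -0.0167301.
Partial sum through k=1: 79.0318.
k=2: B_{4}/(4)! × [f^{(3)}(19) − f^{(3)}(12)] = −1/720 × (0.00116556 − 0.00153949) = 5.19353e-07.
Partial sum through k=2: 79.0318.
k=3: B_{6}/(6)! × [f^{(5)}(19) − f^{(5)}(12)] = 1/30240 × (1.72594e-06 − 2.20265e-06) = -1.57645e-11.
Partial sum through k=3: 79.0318.
k=4: B_{8}/(8)! × [f^{(7)}(19) − f^{(7)}(12)] = −1/1209600 × (2.04114e-09 − 2.57027e-09) = 4.37444e-16.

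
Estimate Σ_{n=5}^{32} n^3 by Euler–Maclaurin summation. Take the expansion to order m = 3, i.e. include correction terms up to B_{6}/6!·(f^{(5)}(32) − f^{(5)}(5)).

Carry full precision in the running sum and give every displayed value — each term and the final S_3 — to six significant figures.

The integral term ∫_5^32 x^3 dx = 261988.
½[f(5) + f(32)] = ½[125.000 + 32768.0] = 16446.5.
Integral + boundary = 278434.
k=1: B_{2}/(2)! × [f^{(1)}(32) − f^{(1)}(5)] = 1/12 × (3072.00 − 75.0000) = 249.750.
Running total after k=1: 278684.
k=2: B_{4}/(4)! × [f^{(3)}(32) − f^{(3)}(5)] = −1/720 × (6.00000 − 6.00000) = 0.00000.
Running total after k=2: 278684.
k=3: B_{6}/(6)! × [f^{(5)}(32) − f^{(5)}(5)] = 1/30240 × (0.00000 − 0.00000) = 0.00000.

S_3 ≈ 278684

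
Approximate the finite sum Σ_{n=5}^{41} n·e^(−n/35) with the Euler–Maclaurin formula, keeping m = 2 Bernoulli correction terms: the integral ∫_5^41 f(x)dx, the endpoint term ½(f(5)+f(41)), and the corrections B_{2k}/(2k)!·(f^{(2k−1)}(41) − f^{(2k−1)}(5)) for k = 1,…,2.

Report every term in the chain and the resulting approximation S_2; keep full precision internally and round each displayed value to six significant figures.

Integral: ∫_5^41 x·e^(−x/35) dx = 389.232.
Boundary: ½(f(5) + f(41)) = ½(4.33439 + 12.7069) = 8.52063.
Integral + boundary = 397.752.
Order-1 term: 1/12 · (-0.0531298 − 0.743038) = -0.0663473.
Running total after k=1: 397.686.
Order-2 term: −1/720 · (0.000462627 − 0.00202187) = 2.16562e-06.

S_2 ≈ 397.686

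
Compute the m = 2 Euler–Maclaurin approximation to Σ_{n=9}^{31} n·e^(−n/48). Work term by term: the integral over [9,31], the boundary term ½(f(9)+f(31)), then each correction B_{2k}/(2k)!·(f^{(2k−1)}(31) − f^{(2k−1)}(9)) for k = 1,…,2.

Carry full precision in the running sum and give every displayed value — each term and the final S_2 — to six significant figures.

The integral term ∫_9^31 x·e^(−x/48) dx = 280.361.
Endpoint term: (f(9) + f(31))/2 = (7.46126 + 16.2510)/2 = 11.8561.
Integral + boundary = 292.217.
Order-1 term: 1/12 · (0.185663 − 0.673586) = -0.0406602.
Running total after k=1: 292.176.
Order-2 term: −1/720 · (0.000535640 − 0.00101200) = 6.61609e-07.

S_2 ≈ 292.176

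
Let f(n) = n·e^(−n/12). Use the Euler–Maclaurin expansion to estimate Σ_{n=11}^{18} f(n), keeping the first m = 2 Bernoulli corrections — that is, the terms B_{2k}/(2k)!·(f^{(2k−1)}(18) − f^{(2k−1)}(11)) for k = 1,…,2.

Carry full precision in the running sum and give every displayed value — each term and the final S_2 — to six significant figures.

S_2 ≈ 34.2269

Integral: ∫_11^18 x·e^(−x/12) dx = 30.0316.
Endpoint term: (f(11) + f(18))/2 = (4.39835 + 4.01634)/2 = 4.20734.
Running total after boundary: 34.2390.
k=1: B_{2}/(2)! × [f^{(1)}(18) − f^{(1)}(11)] = 1/12 × (-0.111565 − 0.0333208) = -0.0120738.
Partial sum through k=1: 34.2269.
k=2: B_{4}/(4)! × [f^{(3)}(18) − f^{(3)}(11)] = −1/720 × (0.00232427 − 0.00578486) = 4.80637e-06.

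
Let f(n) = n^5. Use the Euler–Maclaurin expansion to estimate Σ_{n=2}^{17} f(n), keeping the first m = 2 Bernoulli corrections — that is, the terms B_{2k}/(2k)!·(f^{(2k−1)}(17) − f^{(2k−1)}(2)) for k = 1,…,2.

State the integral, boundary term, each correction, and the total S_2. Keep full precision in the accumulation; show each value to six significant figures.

∫_2^17 x^5 dx evaluates to 4.02292e+06.
Endpoint term: (f(2) + f(17))/2 = (32.0000 + 1.41986e+06)/2 = 709944.
Integral + boundary = 4.73286e+06.
Order-1 term: 1/12 · (417605 − 80.0000) = 34793.8.
After k=1: 4.76766e+06.
Order-2 term: −1/720 · (17340.0 − 240.000) = -23.7500.

S_2 ≈ 4.76763e+06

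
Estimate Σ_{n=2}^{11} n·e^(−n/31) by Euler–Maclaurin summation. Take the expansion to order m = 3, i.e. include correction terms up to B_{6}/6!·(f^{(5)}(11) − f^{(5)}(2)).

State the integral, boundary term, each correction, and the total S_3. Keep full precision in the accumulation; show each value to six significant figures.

S_3 ≈ 50.7681

∫_2^11 x·e^(−x/31) dx evaluates to 46.0089.
Endpoint term: (f(2) + f(11))/2 = (1.87504 + 7.71415)/2 = 4.79460.
Running total after boundary: 50.8035.
k=1: B_{2}/(2)! × [f^{(1)}(11) − f^{(1)}(2)] = 1/12 × (0.452443 − 0.877036) = -0.0353827.
Running total after k=1: 50.7681.
k=2: B_{4}/(4)! × [f^{(3)}(11) − f^{(3)}(2)] = −1/720 × (0.00193030 − 0.00286376) = 1.29648e-06.
Running total after k=2: 50.7681.
k=3: B_{6}/(6)! × [f^{(5)}(11) − f^{(5)}(2)] = 1/30240 × (3.52736e-06 − 5.01030e-06) = -4.90392e-11.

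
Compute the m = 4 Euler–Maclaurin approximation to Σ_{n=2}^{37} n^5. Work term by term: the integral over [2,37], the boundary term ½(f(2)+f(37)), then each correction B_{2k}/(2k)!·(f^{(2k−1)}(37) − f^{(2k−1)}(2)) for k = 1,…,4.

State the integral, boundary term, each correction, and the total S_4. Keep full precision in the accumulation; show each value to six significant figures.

S_4 ≈ 4.63074e+08

The integral term ∫_2^37 x^5 dx = 4.27621e+08.
Boundary: ½(f(2) + f(37)) = ½(32.0000 + 6.93440e+07) = 3.46720e+07.
Running total after boundary: 4.62293e+08.
Order-1 term: 1/12 · (9.37080e+06 − 80.0000) = 780894.
Partial sum through k=1: 4.63074e+08.
Order-2 term: −1/720 · (82140.0 − 240.000) = -113.750.
Partial sum through k=2: 4.63074e+08.
Order-3 term: 1/30240 · (120.000 − 120.000) = 0.00000.
Partial sum through k=3: 4.63074e+08.
Order-4 term: −1/1209600 · (0.00000 − 0.00000) = 0.00000.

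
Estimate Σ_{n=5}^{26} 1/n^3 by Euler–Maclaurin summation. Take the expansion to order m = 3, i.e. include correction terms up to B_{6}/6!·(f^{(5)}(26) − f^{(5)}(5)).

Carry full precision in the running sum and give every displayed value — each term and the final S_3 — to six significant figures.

∫_5^26 1/x^3 dx evaluates to 0.0192604.
½[f(5) + f(26)] = ½[0.00800000 + 5.68958e-05] = 0.00402845.
So far: 0.0232888.
k=1: B_{2}/(2)! × [f^{(1)}(26) − f^{(1)}(5)] = 1/12 × (-6.56490e-06 − (-0.00480000)) = 0.000399453.
Running total after k=1: 0.0236883.
k=2: B_{4}/(4)! × [f^{(3)}(26) − f^{(3)}(5)] = −1/720 × (-1.94228e-07 − (-0.00384000)) = -5.33306e-06.
Running total after k=2: 0.0236829.
k=3: B_{6}/(6)! × [f^{(5)}(26) − f^{(5)}(5)] = 1/30240 × (-1.20674e-08 − (-0.00645120)) = 2.13333e-07.

S_3 ≈ 0.0236831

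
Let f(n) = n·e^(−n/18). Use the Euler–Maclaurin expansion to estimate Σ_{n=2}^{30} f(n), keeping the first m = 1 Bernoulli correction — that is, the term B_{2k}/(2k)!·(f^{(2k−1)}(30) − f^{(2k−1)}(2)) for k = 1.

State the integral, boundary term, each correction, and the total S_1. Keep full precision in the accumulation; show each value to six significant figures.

S_1 ≈ 162.605

∫_2^30 x·e^(−x/18) dx evaluates to 158.954.
½[f(2) + f(30)] = ½[1.78968 + 5.66627] = 3.72797.
Running total after boundary: 162.682.
Correction k=1: B_{2}/2! · (f^{(1)}(30) − f^{(1)}(2)) = 1/12 · (-0.125917 − 0.795413) = -0.0767775.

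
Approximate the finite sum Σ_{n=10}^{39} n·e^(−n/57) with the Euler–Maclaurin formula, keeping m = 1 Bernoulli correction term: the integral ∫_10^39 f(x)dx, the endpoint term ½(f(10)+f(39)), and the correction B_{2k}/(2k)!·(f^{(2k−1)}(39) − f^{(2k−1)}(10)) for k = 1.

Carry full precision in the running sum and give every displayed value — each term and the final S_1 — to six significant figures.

∫_10^39 x·e^(−x/57) dx evaluates to 443.920.
½[f(10) + f(39)] = ½[8.39089 + 19.6750] = 14.0330.
Integral + boundary = 457.953.
Order-1 term: 1/12 · (0.159312 − 0.691880) = -0.0443807.

S_1 ≈ 457.909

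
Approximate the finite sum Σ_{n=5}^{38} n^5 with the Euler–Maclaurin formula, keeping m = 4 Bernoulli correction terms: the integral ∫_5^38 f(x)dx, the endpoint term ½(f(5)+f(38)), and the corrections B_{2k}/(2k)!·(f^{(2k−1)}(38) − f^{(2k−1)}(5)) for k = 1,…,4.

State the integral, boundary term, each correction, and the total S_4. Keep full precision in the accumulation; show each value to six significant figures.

S_4 ≈ 5.42308e+08

∫_5^38 x^5 dx evaluates to 5.01820e+08.
Boundary: ½(f(5) + f(38)) = ½(3125.00 + 7.92352e+07) = 3.96191e+07.
So far: 5.41439e+08.
k=1: B_{2}/(2)! × [f^{(1)}(38) − f^{(1)}(5)] = 1/12 × (1.04257e+07 − 3125.00) = 868546.
Partial sum through k=1: 5.42308e+08.
k=2: B_{4}/(4)! × [f^{(3)}(38) − f^{(3)}(5)] = −1/720 × (86640.0 − 1500.00) = -118.250.
Partial sum through k=2: 5.42308e+08.
k=3: B_{6}/(6)! × [f^{(5)}(38) − f^{(5)}(5)] = 1/30240 × (120.000 − 120.000) = 0.00000.
Partial sum through k=3: 5.42308e+08.
k=4: B_{8}/(8)! × [f^{(7)}(38) − f^{(7)}(5)] = −1/1209600 × (0.00000 − 0.00000) = 0.00000.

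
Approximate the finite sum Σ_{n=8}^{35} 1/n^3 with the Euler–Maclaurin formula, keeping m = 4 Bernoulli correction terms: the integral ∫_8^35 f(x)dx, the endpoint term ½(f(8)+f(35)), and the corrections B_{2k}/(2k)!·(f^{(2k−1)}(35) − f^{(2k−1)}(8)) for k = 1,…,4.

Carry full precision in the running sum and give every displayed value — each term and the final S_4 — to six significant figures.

∫_8^35 1/x^3 dx evaluates to 0.00740434.
Endpoint term: (f(8) + f(35))/2 = (0.00195312 + 2.33236e-05)/2 = 0.000988224.
So far: 0.00839256.
Order-1 term: 1/12 · (-1.99917e-06 − (-0.000732422)) = 6.08686e-05.
Partial sum through k=1: 0.00845343.
Order-2 term: −1/720 · (-3.26395e-08 − (-0.000228882)) = -3.17846e-07.
Partial sum through k=2: 0.00845311.
Order-3 term: 1/30240 · (-1.11907e-09 − (-0.000150204)) = 4.96702e-09.
Partial sum through k=3: 0.00845312.
Order-4 term: −1/1209600 · (-6.57737e-11 − (-0.000168979)) = -1.39698e-10.

S_4 ≈ 0.00845312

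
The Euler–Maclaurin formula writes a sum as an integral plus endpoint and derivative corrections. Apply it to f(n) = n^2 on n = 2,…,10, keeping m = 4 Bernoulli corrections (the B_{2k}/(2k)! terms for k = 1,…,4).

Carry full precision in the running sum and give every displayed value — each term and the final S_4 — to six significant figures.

The integral term ∫_2^10 x^2 dx = 330.667.
Endpoint term: (f(2) + f(10))/2 = (4.00000 + 100.000)/2 = 52.0000.
Integral + boundary = 382.667.
Correction k=1: B_{2}/2! · (f^{(1)}(10) − f^{(1)}(2)) = 1/12 · (20.0000 − 4.00000) = 1.33333.
Partial sum through k=1: 384.000.
Correction k=2: B_{4}/4! · (f^{(3)}(10) − f^{(3)}(2)) = −1/720 · (0.00000 − 0.00000) = 0.00000.
Partial sum through k=2: 384.000.
Correction k=3: B_{6}/6! · (f^{(5)}(10) − f^{(5)}(2)) = 1/30240 · (0.00000 − 0.00000) = 0.00000.
Partial sum through k=3: 384.000.
Correction k=4: B_{8}/8! · (f^{(7)}(10) − f^{(7)}(2)) = −1/1209600 · (0.00000 − 0.00000) = 0.00000.

S_4 ≈ 384.000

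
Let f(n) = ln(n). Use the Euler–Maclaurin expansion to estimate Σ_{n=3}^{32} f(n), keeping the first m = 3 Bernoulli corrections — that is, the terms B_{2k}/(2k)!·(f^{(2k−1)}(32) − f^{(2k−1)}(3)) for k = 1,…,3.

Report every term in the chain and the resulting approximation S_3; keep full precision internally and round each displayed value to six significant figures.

The integral term ∫_3^32 ln(x) dx = 78.6077.
Endpoint term: (f(3) + f(32))/2 = (1.09861 + 3.46574)/2 = 2.28217.
Running total after boundary: 80.8899.
k=1: B_{2}/(2)! × [f^{(1)}(32) − f^{(1)}(3)] = 1/12 × (0.0312500 − 0.333333) = -0.0251736.
After k=1: 80.8647.
k=2: B_{4}/(4)! × [f^{(3)}(32) − f^{(3)}(3)] = −1/720 × (6.10352e-05 − 0.0740741) = 0.000102796.
After k=2: 80.8648.
k=3: B_{6}/(6)! × [f^{(5)}(32) − f^{(5)}(3)] = 1/30240 × (7.15256e-07 − 0.0987654) = -3.26603e-06.

S_3 ≈ 80.8648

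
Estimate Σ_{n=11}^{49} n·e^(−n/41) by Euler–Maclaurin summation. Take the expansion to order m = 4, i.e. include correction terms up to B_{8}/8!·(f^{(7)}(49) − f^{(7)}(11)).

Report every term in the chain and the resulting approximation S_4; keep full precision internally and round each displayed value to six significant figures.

Integral: ∫_11^49 x·e^(−x/41) dx = 513.465.
½[f(11) + f(49)] = ½[8.41152 + 14.8307] = 11.6211.
Integral + boundary = 525.086.
Order-1 term: 1/12 · (-0.0590570 − 0.559525) = -0.0515485.
Running total after k=1: 525.034.
Order-2 term: −1/720 · (0.000324972 − 0.00124265) = 1.27455e-06.
Running total after k=2: 525.034.
Order-3 term: 1/30240 · (4.07540e-07 − 1.28046e-06) = -2.88662e-11.
Running total after k=3: 525.034.
Order-4 term: −1/1209600 · (3.69875e-10 − 1.08369e-09) = 5.90123e-16.

S_4 ≈ 525.034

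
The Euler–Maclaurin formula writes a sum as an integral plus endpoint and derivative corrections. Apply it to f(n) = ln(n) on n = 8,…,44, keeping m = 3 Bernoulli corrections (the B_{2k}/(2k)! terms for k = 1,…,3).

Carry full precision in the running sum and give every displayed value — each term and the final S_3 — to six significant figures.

Integral: ∫_8^44 ln(x) dx = 113.869.
½[f(8) + f(44)] = ½[2.07944 + 3.78419] = 2.93182.
Integral + boundary = 116.801.
k=1: B_{2}/(2)! × [f^{(1)}(44) − f^{(1)}(8)] = 1/12 × (0.0227273 − 0.125000) = -0.00852273.
Running total after k=1: 116.792.
k=2: B_{4}/(4)! × [f^{(3)}(44) − f^{(3)}(8)] = −1/720 × (2.34786e-05 − 0.00390625) = 5.39274e-06.
Running total after k=2: 116.792.
k=3: B_{6}/(6)! × [f^{(5)}(44) − f^{(5)}(8)] = 1/30240 × (1.45528e-07 − 0.000732422) = -2.42155e-08.

S_3 ≈ 116.792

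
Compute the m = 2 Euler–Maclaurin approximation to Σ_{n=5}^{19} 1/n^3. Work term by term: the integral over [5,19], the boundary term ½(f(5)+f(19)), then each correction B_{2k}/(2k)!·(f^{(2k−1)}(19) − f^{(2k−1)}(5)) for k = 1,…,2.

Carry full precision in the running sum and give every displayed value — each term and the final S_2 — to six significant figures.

The integral term ∫_5^19 1/x^3 dx = 0.0186150.
½[f(5) + f(19)] = ½[0.00800000 + 0.000145794] = 0.00407290.
Running total after boundary: 0.0226879.
Order-1 term: 1/12 · (-2.30201e-05 − (-0.00480000)) = 0.000398082.
Partial sum through k=1: 0.0230859.
Order-2 term: −1/720 · (-1.27535e-06 − (-0.00384000)) = -5.33156e-06.

S_2 ≈ 0.0230806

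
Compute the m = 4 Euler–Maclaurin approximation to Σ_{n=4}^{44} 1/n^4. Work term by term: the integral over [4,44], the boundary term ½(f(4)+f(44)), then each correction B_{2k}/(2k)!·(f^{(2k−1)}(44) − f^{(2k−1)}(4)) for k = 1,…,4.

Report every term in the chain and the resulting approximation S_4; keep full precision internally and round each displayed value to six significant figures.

∫_4^44 1/x^4 dx evaluates to 0.00520442.
Boundary: ½(f(4) + f(44)) = ½(0.00390625 + 2.66802e-07) = 0.00195326.
Running total after boundary: 0.00715768.
Correction k=1: B_{2}/2! · (f^{(1)}(44) − f^{(1)}(4)) = 1/12 · (-2.42547e-08 − (-0.00390625)) = 0.000325519.
Partial sum through k=1: 0.00748320.
Correction k=2: B_{4}/4! · (f^{(3)}(44) − f^{(3)}(4)) = −1/720 · (-3.75848e-10 − (-0.00732422)) = -1.01725e-05.
Partial sum through k=2: 0.00747302.
Correction k=3: B_{6}/6! · (f^{(5)}(44) − f^{(5)}(4)) = 1/30240 · (-1.08716e-11 − (-0.0256348)) = 8.47711e-07.
Partial sum through k=3: 0.00747387.
Correction k=4: B_{8}/8! · (f^{(7)}(44) − f^{(7)}(4)) = −1/1209600 · (-5.05397e-13 − (-0.144196)) = -1.19209e-07.

S_4 ≈ 0.00747375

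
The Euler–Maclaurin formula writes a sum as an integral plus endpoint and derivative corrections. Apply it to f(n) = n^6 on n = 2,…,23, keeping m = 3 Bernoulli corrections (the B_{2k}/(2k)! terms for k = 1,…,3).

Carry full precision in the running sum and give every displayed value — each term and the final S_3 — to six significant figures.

∫_2^23 x^6 dx evaluates to 4.86404e+08.
½[f(2) + f(23)] = ½[64.0000 + 1.48036e+08] = 7.40180e+07.
So far: 5.60422e+08.
k=1: B_{2}/(2)! × [f^{(1)}(23) − f^{(1)}(2)] = 1/12 × (3.86181e+07 − 192.000) = 3.21816e+06.
Running total after k=1: 5.63640e+08.
k=2: B_{4}/(4)! × [f^{(3)}(23) − f^{(3)}(2)] = −1/720 × (1.46004e+06 − 960.000) = -2026.50.
Running total after k=2: 5.63638e+08.
k=3: B_{6}/(6)! × [f^{(5)}(23) − f^{(5)}(2)] = 1/30240 × (16560.0 − 1440.00) = 0.500000.

S_3 ≈ 5.63638e+08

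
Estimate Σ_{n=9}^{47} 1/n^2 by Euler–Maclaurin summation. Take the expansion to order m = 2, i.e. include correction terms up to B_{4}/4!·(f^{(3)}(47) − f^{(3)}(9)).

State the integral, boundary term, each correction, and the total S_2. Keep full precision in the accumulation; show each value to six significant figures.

The integral term ∫_9^47 1/x^2 dx = 0.0898345.
Endpoint term: (f(9) + f(47))/2 = (0.0123457 + 0.000452694)/2 = 0.00639919.
So far: 0.0962337.
Correction k=1: B_{2}/2! · (f^{(1)}(47) − f^{(1)}(9)) = 1/12 · (-1.92636e-05 − (-0.00274348)) = 0.000227018.
After k=1: 0.0964607.
Correction k=2: B_{4}/4! · (f^{(3)}(47) − f^{(3)}(9)) = −1/720 · (-1.04646e-07 − (-0.000406442)) = -5.64358e-07.

S_2 ≈ 0.0964602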